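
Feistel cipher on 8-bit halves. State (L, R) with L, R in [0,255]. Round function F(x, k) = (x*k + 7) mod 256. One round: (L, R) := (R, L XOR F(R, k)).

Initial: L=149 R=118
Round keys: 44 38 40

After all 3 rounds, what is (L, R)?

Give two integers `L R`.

Round 1 (k=44): L=118 R=218
Round 2 (k=38): L=218 R=21
Round 3 (k=40): L=21 R=149

Answer: 21 149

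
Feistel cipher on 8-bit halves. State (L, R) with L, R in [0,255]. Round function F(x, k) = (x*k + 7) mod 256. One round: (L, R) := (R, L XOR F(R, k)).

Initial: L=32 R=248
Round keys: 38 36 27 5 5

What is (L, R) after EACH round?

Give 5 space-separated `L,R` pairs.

Answer: 248,247 247,59 59,183 183,161 161,155

Derivation:
Round 1 (k=38): L=248 R=247
Round 2 (k=36): L=247 R=59
Round 3 (k=27): L=59 R=183
Round 4 (k=5): L=183 R=161
Round 5 (k=5): L=161 R=155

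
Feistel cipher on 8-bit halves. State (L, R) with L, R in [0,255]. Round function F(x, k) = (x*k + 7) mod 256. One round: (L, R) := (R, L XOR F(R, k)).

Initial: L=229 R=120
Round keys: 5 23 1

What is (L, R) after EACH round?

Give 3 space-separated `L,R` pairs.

Answer: 120,186 186,197 197,118

Derivation:
Round 1 (k=5): L=120 R=186
Round 2 (k=23): L=186 R=197
Round 3 (k=1): L=197 R=118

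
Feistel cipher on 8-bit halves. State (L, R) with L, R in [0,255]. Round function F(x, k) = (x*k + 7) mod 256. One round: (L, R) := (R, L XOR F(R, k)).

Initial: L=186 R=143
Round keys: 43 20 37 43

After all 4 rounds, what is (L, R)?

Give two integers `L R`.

Round 1 (k=43): L=143 R=182
Round 2 (k=20): L=182 R=176
Round 3 (k=37): L=176 R=193
Round 4 (k=43): L=193 R=194

Answer: 193 194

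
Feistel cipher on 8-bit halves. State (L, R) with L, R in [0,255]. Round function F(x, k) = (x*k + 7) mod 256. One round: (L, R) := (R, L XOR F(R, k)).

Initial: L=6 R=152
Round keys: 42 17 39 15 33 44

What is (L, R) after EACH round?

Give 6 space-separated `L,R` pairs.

Round 1 (k=42): L=152 R=241
Round 2 (k=17): L=241 R=144
Round 3 (k=39): L=144 R=6
Round 4 (k=15): L=6 R=241
Round 5 (k=33): L=241 R=30
Round 6 (k=44): L=30 R=222

Answer: 152,241 241,144 144,6 6,241 241,30 30,222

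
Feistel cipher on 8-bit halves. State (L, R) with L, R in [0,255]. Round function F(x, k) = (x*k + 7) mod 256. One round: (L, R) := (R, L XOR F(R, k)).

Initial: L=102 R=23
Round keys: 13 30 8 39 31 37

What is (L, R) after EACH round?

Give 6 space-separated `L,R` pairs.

Answer: 23,84 84,200 200,19 19,36 36,112 112,19

Derivation:
Round 1 (k=13): L=23 R=84
Round 2 (k=30): L=84 R=200
Round 3 (k=8): L=200 R=19
Round 4 (k=39): L=19 R=36
Round 5 (k=31): L=36 R=112
Round 6 (k=37): L=112 R=19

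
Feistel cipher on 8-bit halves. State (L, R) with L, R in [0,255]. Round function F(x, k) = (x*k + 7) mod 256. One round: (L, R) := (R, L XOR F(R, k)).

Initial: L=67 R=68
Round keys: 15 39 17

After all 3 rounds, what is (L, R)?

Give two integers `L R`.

Answer: 131 250

Derivation:
Round 1 (k=15): L=68 R=64
Round 2 (k=39): L=64 R=131
Round 3 (k=17): L=131 R=250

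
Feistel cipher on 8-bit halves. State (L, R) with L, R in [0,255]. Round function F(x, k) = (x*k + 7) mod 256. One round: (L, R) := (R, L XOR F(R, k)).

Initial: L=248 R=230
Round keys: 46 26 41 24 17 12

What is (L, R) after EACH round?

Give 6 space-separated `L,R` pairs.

Round 1 (k=46): L=230 R=163
Round 2 (k=26): L=163 R=115
Round 3 (k=41): L=115 R=209
Round 4 (k=24): L=209 R=236
Round 5 (k=17): L=236 R=98
Round 6 (k=12): L=98 R=115

Answer: 230,163 163,115 115,209 209,236 236,98 98,115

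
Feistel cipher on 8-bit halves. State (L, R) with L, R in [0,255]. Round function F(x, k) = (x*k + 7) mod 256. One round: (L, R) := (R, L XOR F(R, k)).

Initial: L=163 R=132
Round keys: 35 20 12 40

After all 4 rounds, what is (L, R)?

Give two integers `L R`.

Answer: 155 124

Derivation:
Round 1 (k=35): L=132 R=176
Round 2 (k=20): L=176 R=67
Round 3 (k=12): L=67 R=155
Round 4 (k=40): L=155 R=124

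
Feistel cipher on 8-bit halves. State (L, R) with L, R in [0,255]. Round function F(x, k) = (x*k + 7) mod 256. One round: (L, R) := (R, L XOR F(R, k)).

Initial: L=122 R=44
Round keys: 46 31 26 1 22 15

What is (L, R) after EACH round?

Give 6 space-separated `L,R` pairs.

Answer: 44,149 149,62 62,198 198,243 243,47 47,59

Derivation:
Round 1 (k=46): L=44 R=149
Round 2 (k=31): L=149 R=62
Round 3 (k=26): L=62 R=198
Round 4 (k=1): L=198 R=243
Round 5 (k=22): L=243 R=47
Round 6 (k=15): L=47 R=59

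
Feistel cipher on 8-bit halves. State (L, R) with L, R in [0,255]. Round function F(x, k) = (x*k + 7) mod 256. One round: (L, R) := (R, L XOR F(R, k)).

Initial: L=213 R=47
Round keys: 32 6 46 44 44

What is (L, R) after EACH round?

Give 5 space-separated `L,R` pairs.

Round 1 (k=32): L=47 R=50
Round 2 (k=6): L=50 R=28
Round 3 (k=46): L=28 R=61
Round 4 (k=44): L=61 R=159
Round 5 (k=44): L=159 R=102

Answer: 47,50 50,28 28,61 61,159 159,102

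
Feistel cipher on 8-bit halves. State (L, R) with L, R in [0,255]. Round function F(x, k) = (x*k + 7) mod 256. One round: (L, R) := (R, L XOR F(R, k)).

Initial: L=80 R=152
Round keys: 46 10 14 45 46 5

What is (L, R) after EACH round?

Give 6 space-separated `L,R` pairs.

Round 1 (k=46): L=152 R=7
Round 2 (k=10): L=7 R=213
Round 3 (k=14): L=213 R=170
Round 4 (k=45): L=170 R=60
Round 5 (k=46): L=60 R=101
Round 6 (k=5): L=101 R=60

Answer: 152,7 7,213 213,170 170,60 60,101 101,60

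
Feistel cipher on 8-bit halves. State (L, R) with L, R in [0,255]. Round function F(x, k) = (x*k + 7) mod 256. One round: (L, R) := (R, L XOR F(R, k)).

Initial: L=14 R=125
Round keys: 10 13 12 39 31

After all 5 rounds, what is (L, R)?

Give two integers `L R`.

Answer: 244 143

Derivation:
Round 1 (k=10): L=125 R=231
Round 2 (k=13): L=231 R=191
Round 3 (k=12): L=191 R=28
Round 4 (k=39): L=28 R=244
Round 5 (k=31): L=244 R=143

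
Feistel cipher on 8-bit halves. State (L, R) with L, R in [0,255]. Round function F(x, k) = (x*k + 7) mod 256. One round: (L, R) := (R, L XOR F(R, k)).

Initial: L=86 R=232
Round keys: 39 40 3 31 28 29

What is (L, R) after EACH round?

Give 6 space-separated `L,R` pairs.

Answer: 232,9 9,135 135,149 149,149 149,198 198,224

Derivation:
Round 1 (k=39): L=232 R=9
Round 2 (k=40): L=9 R=135
Round 3 (k=3): L=135 R=149
Round 4 (k=31): L=149 R=149
Round 5 (k=28): L=149 R=198
Round 6 (k=29): L=198 R=224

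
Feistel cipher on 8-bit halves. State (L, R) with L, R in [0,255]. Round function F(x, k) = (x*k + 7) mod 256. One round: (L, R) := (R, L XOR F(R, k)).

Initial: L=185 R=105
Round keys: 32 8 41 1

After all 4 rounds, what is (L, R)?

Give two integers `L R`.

Round 1 (k=32): L=105 R=158
Round 2 (k=8): L=158 R=158
Round 3 (k=41): L=158 R=203
Round 4 (k=1): L=203 R=76

Answer: 203 76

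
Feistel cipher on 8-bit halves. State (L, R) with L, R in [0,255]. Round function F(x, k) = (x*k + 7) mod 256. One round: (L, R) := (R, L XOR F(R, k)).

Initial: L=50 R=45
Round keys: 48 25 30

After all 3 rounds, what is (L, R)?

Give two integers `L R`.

Round 1 (k=48): L=45 R=69
Round 2 (k=25): L=69 R=233
Round 3 (k=30): L=233 R=16

Answer: 233 16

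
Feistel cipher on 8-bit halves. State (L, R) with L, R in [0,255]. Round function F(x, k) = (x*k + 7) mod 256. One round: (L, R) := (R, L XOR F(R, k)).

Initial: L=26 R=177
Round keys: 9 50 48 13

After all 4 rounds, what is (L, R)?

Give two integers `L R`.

Round 1 (k=9): L=177 R=90
Round 2 (k=50): L=90 R=42
Round 3 (k=48): L=42 R=189
Round 4 (k=13): L=189 R=138

Answer: 189 138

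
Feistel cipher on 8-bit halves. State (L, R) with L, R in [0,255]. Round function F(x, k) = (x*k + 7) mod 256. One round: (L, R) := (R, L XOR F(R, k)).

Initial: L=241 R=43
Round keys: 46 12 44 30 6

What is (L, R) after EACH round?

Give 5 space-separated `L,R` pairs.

Round 1 (k=46): L=43 R=48
Round 2 (k=12): L=48 R=108
Round 3 (k=44): L=108 R=167
Round 4 (k=30): L=167 R=245
Round 5 (k=6): L=245 R=98

Answer: 43,48 48,108 108,167 167,245 245,98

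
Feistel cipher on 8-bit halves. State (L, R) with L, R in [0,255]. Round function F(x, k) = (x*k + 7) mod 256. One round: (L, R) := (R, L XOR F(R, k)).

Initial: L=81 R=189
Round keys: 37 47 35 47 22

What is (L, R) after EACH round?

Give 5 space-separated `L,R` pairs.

Answer: 189,9 9,19 19,169 169,29 29,44

Derivation:
Round 1 (k=37): L=189 R=9
Round 2 (k=47): L=9 R=19
Round 3 (k=35): L=19 R=169
Round 4 (k=47): L=169 R=29
Round 5 (k=22): L=29 R=44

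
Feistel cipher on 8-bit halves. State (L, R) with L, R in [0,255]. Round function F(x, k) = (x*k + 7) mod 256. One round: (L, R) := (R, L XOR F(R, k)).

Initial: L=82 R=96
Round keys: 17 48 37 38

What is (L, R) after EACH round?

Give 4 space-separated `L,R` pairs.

Round 1 (k=17): L=96 R=53
Round 2 (k=48): L=53 R=151
Round 3 (k=37): L=151 R=239
Round 4 (k=38): L=239 R=22

Answer: 96,53 53,151 151,239 239,22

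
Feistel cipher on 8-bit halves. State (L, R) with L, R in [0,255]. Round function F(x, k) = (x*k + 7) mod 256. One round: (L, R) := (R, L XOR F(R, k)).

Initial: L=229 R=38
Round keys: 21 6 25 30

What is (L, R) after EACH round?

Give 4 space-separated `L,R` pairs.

Answer: 38,192 192,161 161,0 0,166

Derivation:
Round 1 (k=21): L=38 R=192
Round 2 (k=6): L=192 R=161
Round 3 (k=25): L=161 R=0
Round 4 (k=30): L=0 R=166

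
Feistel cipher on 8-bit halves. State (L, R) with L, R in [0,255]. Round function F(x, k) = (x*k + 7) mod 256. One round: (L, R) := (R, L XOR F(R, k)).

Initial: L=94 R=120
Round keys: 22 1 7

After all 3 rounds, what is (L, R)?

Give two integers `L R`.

Answer: 104 214

Derivation:
Round 1 (k=22): L=120 R=9
Round 2 (k=1): L=9 R=104
Round 3 (k=7): L=104 R=214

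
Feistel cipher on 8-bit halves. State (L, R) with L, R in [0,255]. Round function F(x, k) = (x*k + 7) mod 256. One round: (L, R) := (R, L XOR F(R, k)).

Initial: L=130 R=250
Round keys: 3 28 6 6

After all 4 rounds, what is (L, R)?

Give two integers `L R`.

Answer: 218 210

Derivation:
Round 1 (k=3): L=250 R=119
Round 2 (k=28): L=119 R=241
Round 3 (k=6): L=241 R=218
Round 4 (k=6): L=218 R=210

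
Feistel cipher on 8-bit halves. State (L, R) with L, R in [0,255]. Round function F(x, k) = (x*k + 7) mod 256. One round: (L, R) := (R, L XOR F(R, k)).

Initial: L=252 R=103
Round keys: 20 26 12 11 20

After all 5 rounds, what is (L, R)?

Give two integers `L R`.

Round 1 (k=20): L=103 R=239
Round 2 (k=26): L=239 R=42
Round 3 (k=12): L=42 R=16
Round 4 (k=11): L=16 R=157
Round 5 (k=20): L=157 R=91

Answer: 157 91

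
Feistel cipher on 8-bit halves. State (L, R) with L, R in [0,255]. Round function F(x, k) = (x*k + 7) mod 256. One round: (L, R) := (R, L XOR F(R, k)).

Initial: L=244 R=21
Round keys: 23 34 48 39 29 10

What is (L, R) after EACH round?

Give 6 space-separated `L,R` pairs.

Answer: 21,30 30,22 22,57 57,160 160,30 30,147

Derivation:
Round 1 (k=23): L=21 R=30
Round 2 (k=34): L=30 R=22
Round 3 (k=48): L=22 R=57
Round 4 (k=39): L=57 R=160
Round 5 (k=29): L=160 R=30
Round 6 (k=10): L=30 R=147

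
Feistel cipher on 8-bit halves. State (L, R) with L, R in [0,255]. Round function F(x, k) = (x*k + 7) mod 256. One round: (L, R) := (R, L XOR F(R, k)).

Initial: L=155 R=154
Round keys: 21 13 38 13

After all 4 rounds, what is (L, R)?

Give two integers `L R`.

Round 1 (k=21): L=154 R=50
Round 2 (k=13): L=50 R=11
Round 3 (k=38): L=11 R=155
Round 4 (k=13): L=155 R=237

Answer: 155 237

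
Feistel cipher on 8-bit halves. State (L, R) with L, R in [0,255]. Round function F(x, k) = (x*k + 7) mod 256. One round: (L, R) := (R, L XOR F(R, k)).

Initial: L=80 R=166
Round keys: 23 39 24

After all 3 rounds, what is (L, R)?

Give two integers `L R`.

Round 1 (k=23): L=166 R=161
Round 2 (k=39): L=161 R=40
Round 3 (k=24): L=40 R=102

Answer: 40 102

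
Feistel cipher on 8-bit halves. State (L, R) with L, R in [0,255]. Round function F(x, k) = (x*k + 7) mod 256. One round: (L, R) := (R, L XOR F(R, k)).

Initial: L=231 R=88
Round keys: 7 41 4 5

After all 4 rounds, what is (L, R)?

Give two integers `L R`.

Round 1 (k=7): L=88 R=136
Round 2 (k=41): L=136 R=151
Round 3 (k=4): L=151 R=235
Round 4 (k=5): L=235 R=9

Answer: 235 9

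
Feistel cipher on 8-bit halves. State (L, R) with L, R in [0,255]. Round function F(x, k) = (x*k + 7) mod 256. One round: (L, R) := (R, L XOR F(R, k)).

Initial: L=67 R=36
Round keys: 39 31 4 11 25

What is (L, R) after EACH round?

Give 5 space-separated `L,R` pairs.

Answer: 36,192 192,99 99,83 83,251 251,217

Derivation:
Round 1 (k=39): L=36 R=192
Round 2 (k=31): L=192 R=99
Round 3 (k=4): L=99 R=83
Round 4 (k=11): L=83 R=251
Round 5 (k=25): L=251 R=217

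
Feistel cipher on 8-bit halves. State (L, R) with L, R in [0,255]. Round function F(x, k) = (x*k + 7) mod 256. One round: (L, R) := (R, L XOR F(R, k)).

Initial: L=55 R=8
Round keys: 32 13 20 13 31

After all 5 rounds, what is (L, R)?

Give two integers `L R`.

Answer: 145 85

Derivation:
Round 1 (k=32): L=8 R=48
Round 2 (k=13): L=48 R=127
Round 3 (k=20): L=127 R=195
Round 4 (k=13): L=195 R=145
Round 5 (k=31): L=145 R=85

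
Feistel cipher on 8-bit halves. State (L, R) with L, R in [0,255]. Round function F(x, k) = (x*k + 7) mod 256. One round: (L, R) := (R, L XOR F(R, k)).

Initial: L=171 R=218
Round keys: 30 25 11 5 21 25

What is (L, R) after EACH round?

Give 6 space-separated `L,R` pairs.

Answer: 218,56 56,165 165,38 38,96 96,193 193,128

Derivation:
Round 1 (k=30): L=218 R=56
Round 2 (k=25): L=56 R=165
Round 3 (k=11): L=165 R=38
Round 4 (k=5): L=38 R=96
Round 5 (k=21): L=96 R=193
Round 6 (k=25): L=193 R=128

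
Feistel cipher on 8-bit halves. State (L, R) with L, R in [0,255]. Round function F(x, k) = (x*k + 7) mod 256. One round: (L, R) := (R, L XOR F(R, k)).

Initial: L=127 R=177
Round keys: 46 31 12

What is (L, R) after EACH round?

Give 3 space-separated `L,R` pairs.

Round 1 (k=46): L=177 R=170
Round 2 (k=31): L=170 R=44
Round 3 (k=12): L=44 R=189

Answer: 177,170 170,44 44,189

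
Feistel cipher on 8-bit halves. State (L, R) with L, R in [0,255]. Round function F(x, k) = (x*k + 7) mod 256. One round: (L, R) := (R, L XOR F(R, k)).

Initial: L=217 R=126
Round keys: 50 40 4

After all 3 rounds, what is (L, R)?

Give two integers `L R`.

Round 1 (k=50): L=126 R=122
Round 2 (k=40): L=122 R=105
Round 3 (k=4): L=105 R=209

Answer: 105 209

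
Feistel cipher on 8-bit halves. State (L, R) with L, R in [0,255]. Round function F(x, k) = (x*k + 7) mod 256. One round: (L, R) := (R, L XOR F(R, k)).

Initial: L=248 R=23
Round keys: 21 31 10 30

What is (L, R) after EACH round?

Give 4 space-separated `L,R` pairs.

Round 1 (k=21): L=23 R=18
Round 2 (k=31): L=18 R=34
Round 3 (k=10): L=34 R=73
Round 4 (k=30): L=73 R=183

Answer: 23,18 18,34 34,73 73,183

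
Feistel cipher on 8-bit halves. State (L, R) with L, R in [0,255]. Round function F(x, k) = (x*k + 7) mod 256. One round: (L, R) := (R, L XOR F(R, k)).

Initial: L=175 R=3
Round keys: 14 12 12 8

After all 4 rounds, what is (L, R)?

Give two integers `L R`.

Round 1 (k=14): L=3 R=158
Round 2 (k=12): L=158 R=108
Round 3 (k=12): L=108 R=137
Round 4 (k=8): L=137 R=35

Answer: 137 35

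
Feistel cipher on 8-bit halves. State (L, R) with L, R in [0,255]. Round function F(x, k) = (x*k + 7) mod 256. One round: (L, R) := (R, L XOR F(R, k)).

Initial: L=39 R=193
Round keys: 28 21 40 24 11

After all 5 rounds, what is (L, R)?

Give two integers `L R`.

Answer: 85 189

Derivation:
Round 1 (k=28): L=193 R=4
Round 2 (k=21): L=4 R=154
Round 3 (k=40): L=154 R=19
Round 4 (k=24): L=19 R=85
Round 5 (k=11): L=85 R=189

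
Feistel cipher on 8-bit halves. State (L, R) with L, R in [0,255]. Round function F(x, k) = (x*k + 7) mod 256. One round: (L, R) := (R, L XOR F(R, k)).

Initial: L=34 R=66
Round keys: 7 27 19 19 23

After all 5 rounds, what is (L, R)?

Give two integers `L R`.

Answer: 151 6

Derivation:
Round 1 (k=7): L=66 R=247
Round 2 (k=27): L=247 R=86
Round 3 (k=19): L=86 R=158
Round 4 (k=19): L=158 R=151
Round 5 (k=23): L=151 R=6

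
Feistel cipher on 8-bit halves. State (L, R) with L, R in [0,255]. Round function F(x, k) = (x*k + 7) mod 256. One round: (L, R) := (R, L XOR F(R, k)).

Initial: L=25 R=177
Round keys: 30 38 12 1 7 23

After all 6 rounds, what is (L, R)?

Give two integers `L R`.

Answer: 48 243

Derivation:
Round 1 (k=30): L=177 R=220
Round 2 (k=38): L=220 R=30
Round 3 (k=12): L=30 R=179
Round 4 (k=1): L=179 R=164
Round 5 (k=7): L=164 R=48
Round 6 (k=23): L=48 R=243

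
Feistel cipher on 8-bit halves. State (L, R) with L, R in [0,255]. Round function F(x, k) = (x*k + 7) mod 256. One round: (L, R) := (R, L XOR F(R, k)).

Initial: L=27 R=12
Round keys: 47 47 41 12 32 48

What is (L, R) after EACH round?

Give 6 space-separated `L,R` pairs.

Round 1 (k=47): L=12 R=32
Round 2 (k=47): L=32 R=235
Round 3 (k=41): L=235 R=138
Round 4 (k=12): L=138 R=148
Round 5 (k=32): L=148 R=13
Round 6 (k=48): L=13 R=227

Answer: 12,32 32,235 235,138 138,148 148,13 13,227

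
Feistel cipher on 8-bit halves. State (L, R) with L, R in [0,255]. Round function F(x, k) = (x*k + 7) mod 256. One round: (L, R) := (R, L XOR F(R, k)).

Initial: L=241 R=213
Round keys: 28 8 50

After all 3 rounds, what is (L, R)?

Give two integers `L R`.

Answer: 194 73

Derivation:
Round 1 (k=28): L=213 R=162
Round 2 (k=8): L=162 R=194
Round 3 (k=50): L=194 R=73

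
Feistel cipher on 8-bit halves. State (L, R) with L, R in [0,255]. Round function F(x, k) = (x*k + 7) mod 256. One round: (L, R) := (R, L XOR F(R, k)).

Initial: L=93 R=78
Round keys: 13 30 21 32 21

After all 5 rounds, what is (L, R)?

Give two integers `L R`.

Answer: 14 201

Derivation:
Round 1 (k=13): L=78 R=160
Round 2 (k=30): L=160 R=137
Round 3 (k=21): L=137 R=228
Round 4 (k=32): L=228 R=14
Round 5 (k=21): L=14 R=201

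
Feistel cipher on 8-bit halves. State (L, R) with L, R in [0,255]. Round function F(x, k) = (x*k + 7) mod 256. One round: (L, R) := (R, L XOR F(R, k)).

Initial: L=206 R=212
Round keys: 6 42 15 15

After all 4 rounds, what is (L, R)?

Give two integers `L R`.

Round 1 (k=6): L=212 R=49
Round 2 (k=42): L=49 R=197
Round 3 (k=15): L=197 R=163
Round 4 (k=15): L=163 R=81

Answer: 163 81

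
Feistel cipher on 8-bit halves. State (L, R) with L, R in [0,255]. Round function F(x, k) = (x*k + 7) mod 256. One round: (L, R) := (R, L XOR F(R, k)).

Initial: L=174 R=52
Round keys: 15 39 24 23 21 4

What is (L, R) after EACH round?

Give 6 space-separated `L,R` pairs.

Answer: 52,189 189,230 230,42 42,43 43,164 164,188

Derivation:
Round 1 (k=15): L=52 R=189
Round 2 (k=39): L=189 R=230
Round 3 (k=24): L=230 R=42
Round 4 (k=23): L=42 R=43
Round 5 (k=21): L=43 R=164
Round 6 (k=4): L=164 R=188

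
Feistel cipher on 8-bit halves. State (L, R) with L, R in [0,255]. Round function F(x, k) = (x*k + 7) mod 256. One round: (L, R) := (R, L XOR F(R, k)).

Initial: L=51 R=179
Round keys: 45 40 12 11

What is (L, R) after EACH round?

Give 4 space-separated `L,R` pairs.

Answer: 179,77 77,188 188,154 154,25

Derivation:
Round 1 (k=45): L=179 R=77
Round 2 (k=40): L=77 R=188
Round 3 (k=12): L=188 R=154
Round 4 (k=11): L=154 R=25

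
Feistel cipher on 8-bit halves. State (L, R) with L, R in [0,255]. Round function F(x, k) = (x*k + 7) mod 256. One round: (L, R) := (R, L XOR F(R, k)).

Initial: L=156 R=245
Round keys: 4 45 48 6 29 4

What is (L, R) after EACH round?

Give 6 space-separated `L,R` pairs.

Round 1 (k=4): L=245 R=71
Round 2 (k=45): L=71 R=119
Round 3 (k=48): L=119 R=16
Round 4 (k=6): L=16 R=16
Round 5 (k=29): L=16 R=199
Round 6 (k=4): L=199 R=51

Answer: 245,71 71,119 119,16 16,16 16,199 199,51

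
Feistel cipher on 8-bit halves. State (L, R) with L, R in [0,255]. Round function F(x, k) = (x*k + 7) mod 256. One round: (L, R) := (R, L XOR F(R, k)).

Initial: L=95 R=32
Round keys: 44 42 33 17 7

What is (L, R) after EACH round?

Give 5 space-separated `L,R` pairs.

Answer: 32,216 216,87 87,230 230,26 26,91

Derivation:
Round 1 (k=44): L=32 R=216
Round 2 (k=42): L=216 R=87
Round 3 (k=33): L=87 R=230
Round 4 (k=17): L=230 R=26
Round 5 (k=7): L=26 R=91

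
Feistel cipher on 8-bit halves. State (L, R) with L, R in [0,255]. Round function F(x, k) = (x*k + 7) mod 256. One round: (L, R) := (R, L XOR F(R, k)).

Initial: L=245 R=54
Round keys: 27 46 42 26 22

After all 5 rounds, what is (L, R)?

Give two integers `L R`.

Answer: 128 106

Derivation:
Round 1 (k=27): L=54 R=76
Round 2 (k=46): L=76 R=153
Round 3 (k=42): L=153 R=109
Round 4 (k=26): L=109 R=128
Round 5 (k=22): L=128 R=106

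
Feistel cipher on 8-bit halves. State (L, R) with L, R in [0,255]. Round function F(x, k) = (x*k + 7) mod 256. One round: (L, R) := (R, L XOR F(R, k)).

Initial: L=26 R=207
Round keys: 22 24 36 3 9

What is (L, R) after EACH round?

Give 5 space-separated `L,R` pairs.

Round 1 (k=22): L=207 R=203
Round 2 (k=24): L=203 R=192
Round 3 (k=36): L=192 R=204
Round 4 (k=3): L=204 R=171
Round 5 (k=9): L=171 R=198

Answer: 207,203 203,192 192,204 204,171 171,198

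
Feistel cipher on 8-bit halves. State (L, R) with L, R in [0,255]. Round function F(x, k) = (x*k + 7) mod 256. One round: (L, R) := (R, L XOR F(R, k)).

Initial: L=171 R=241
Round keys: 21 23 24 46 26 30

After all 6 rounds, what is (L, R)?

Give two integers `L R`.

Round 1 (k=21): L=241 R=103
Round 2 (k=23): L=103 R=185
Round 3 (k=24): L=185 R=56
Round 4 (k=46): L=56 R=174
Round 5 (k=26): L=174 R=139
Round 6 (k=30): L=139 R=255

Answer: 139 255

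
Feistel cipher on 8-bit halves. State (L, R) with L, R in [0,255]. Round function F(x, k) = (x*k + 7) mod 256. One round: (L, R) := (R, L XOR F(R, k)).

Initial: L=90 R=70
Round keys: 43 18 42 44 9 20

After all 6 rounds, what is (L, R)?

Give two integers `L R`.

Answer: 221 223

Derivation:
Round 1 (k=43): L=70 R=147
Round 2 (k=18): L=147 R=27
Round 3 (k=42): L=27 R=230
Round 4 (k=44): L=230 R=148
Round 5 (k=9): L=148 R=221
Round 6 (k=20): L=221 R=223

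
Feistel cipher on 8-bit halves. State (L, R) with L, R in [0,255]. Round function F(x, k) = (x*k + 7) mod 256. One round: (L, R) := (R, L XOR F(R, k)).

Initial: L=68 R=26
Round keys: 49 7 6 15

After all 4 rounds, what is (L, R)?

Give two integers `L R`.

Round 1 (k=49): L=26 R=69
Round 2 (k=7): L=69 R=240
Round 3 (k=6): L=240 R=226
Round 4 (k=15): L=226 R=181

Answer: 226 181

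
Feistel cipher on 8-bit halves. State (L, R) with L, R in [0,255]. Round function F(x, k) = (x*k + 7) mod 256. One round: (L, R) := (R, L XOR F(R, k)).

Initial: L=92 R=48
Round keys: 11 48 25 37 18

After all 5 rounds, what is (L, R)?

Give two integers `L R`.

Round 1 (k=11): L=48 R=75
Round 2 (k=48): L=75 R=39
Round 3 (k=25): L=39 R=157
Round 4 (k=37): L=157 R=159
Round 5 (k=18): L=159 R=168

Answer: 159 168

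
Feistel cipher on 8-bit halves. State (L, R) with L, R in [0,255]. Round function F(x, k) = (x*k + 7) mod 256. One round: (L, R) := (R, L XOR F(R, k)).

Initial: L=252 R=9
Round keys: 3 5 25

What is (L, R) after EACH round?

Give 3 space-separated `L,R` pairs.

Answer: 9,222 222,84 84,229

Derivation:
Round 1 (k=3): L=9 R=222
Round 2 (k=5): L=222 R=84
Round 3 (k=25): L=84 R=229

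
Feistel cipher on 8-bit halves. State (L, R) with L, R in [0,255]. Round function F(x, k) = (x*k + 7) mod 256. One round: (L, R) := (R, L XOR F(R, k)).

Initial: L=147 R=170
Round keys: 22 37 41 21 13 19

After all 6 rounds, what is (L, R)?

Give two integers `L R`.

Round 1 (k=22): L=170 R=48
Round 2 (k=37): L=48 R=93
Round 3 (k=41): L=93 R=220
Round 4 (k=21): L=220 R=78
Round 5 (k=13): L=78 R=33
Round 6 (k=19): L=33 R=52

Answer: 33 52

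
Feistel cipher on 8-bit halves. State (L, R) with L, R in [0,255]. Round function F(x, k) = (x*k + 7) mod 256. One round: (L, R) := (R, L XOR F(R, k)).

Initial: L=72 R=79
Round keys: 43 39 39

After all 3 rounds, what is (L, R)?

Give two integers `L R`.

Round 1 (k=43): L=79 R=4
Round 2 (k=39): L=4 R=236
Round 3 (k=39): L=236 R=255

Answer: 236 255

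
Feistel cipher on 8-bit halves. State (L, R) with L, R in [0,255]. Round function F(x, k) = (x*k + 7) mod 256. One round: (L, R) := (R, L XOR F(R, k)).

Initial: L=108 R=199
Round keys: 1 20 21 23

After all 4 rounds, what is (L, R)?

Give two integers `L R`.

Answer: 45 122

Derivation:
Round 1 (k=1): L=199 R=162
Round 2 (k=20): L=162 R=104
Round 3 (k=21): L=104 R=45
Round 4 (k=23): L=45 R=122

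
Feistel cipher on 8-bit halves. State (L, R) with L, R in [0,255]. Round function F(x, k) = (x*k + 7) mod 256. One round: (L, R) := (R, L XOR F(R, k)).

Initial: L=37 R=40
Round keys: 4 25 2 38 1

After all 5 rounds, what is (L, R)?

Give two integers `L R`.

Round 1 (k=4): L=40 R=130
Round 2 (k=25): L=130 R=145
Round 3 (k=2): L=145 R=171
Round 4 (k=38): L=171 R=248
Round 5 (k=1): L=248 R=84

Answer: 248 84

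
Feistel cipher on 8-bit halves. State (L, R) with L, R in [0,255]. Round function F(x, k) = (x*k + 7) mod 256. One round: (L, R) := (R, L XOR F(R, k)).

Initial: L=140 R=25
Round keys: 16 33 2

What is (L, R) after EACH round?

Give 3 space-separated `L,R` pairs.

Answer: 25,27 27,155 155,38

Derivation:
Round 1 (k=16): L=25 R=27
Round 2 (k=33): L=27 R=155
Round 3 (k=2): L=155 R=38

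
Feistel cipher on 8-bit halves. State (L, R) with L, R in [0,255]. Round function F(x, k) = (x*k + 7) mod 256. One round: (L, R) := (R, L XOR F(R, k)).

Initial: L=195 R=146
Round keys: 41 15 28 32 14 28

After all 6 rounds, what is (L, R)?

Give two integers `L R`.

Answer: 118 167

Derivation:
Round 1 (k=41): L=146 R=170
Round 2 (k=15): L=170 R=111
Round 3 (k=28): L=111 R=129
Round 4 (k=32): L=129 R=72
Round 5 (k=14): L=72 R=118
Round 6 (k=28): L=118 R=167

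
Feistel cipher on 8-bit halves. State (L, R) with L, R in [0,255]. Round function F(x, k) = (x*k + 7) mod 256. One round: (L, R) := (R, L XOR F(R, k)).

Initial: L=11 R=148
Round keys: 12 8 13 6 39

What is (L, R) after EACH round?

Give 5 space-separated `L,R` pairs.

Round 1 (k=12): L=148 R=252
Round 2 (k=8): L=252 R=115
Round 3 (k=13): L=115 R=34
Round 4 (k=6): L=34 R=160
Round 5 (k=39): L=160 R=69

Answer: 148,252 252,115 115,34 34,160 160,69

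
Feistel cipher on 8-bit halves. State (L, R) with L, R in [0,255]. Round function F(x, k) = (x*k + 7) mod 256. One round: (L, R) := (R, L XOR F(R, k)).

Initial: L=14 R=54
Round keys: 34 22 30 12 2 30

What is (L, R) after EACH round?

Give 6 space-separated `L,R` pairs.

Round 1 (k=34): L=54 R=61
Round 2 (k=22): L=61 R=115
Round 3 (k=30): L=115 R=188
Round 4 (k=12): L=188 R=164
Round 5 (k=2): L=164 R=243
Round 6 (k=30): L=243 R=37

Answer: 54,61 61,115 115,188 188,164 164,243 243,37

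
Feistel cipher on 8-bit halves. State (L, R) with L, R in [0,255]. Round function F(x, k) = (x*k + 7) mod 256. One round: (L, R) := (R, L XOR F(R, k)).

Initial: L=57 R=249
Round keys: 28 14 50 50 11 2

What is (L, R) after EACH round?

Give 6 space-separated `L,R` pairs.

Answer: 249,122 122,74 74,1 1,115 115,249 249,138

Derivation:
Round 1 (k=28): L=249 R=122
Round 2 (k=14): L=122 R=74
Round 3 (k=50): L=74 R=1
Round 4 (k=50): L=1 R=115
Round 5 (k=11): L=115 R=249
Round 6 (k=2): L=249 R=138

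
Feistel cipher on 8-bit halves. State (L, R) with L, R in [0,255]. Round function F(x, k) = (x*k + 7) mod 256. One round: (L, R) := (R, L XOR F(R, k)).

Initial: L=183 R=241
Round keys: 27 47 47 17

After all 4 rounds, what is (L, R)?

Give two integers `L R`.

Round 1 (k=27): L=241 R=197
Round 2 (k=47): L=197 R=195
Round 3 (k=47): L=195 R=17
Round 4 (k=17): L=17 R=235

Answer: 17 235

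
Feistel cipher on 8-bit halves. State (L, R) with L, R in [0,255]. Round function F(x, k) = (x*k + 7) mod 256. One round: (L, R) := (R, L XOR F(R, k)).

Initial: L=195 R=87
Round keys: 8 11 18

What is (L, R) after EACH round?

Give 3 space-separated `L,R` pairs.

Round 1 (k=8): L=87 R=124
Round 2 (k=11): L=124 R=12
Round 3 (k=18): L=12 R=163

Answer: 87,124 124,12 12,163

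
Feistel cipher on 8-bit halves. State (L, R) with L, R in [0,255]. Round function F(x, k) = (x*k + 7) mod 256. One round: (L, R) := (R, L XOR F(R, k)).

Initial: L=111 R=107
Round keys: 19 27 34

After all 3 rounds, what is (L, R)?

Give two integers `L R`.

Round 1 (k=19): L=107 R=151
Round 2 (k=27): L=151 R=159
Round 3 (k=34): L=159 R=178

Answer: 159 178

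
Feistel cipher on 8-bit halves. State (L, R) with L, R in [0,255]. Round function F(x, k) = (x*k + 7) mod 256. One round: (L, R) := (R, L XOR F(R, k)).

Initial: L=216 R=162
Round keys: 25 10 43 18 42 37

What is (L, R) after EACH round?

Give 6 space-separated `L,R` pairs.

Answer: 162,1 1,179 179,25 25,122 122,18 18,219

Derivation:
Round 1 (k=25): L=162 R=1
Round 2 (k=10): L=1 R=179
Round 3 (k=43): L=179 R=25
Round 4 (k=18): L=25 R=122
Round 5 (k=42): L=122 R=18
Round 6 (k=37): L=18 R=219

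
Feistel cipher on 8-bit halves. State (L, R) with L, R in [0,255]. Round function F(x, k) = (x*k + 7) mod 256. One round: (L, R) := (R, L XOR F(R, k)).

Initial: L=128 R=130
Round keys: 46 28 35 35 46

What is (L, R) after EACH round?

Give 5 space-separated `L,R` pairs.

Round 1 (k=46): L=130 R=227
Round 2 (k=28): L=227 R=89
Round 3 (k=35): L=89 R=209
Round 4 (k=35): L=209 R=195
Round 5 (k=46): L=195 R=192

Answer: 130,227 227,89 89,209 209,195 195,192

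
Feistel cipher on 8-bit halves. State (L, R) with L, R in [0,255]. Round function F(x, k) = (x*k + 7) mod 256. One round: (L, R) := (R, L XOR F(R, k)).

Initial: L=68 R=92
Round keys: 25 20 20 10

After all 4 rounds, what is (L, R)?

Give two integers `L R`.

Round 1 (k=25): L=92 R=71
Round 2 (k=20): L=71 R=207
Round 3 (k=20): L=207 R=116
Round 4 (k=10): L=116 R=64

Answer: 116 64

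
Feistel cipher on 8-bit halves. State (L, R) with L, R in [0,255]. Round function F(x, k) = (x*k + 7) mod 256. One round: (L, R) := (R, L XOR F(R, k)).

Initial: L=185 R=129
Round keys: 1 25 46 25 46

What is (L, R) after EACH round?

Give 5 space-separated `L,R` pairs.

Round 1 (k=1): L=129 R=49
Round 2 (k=25): L=49 R=81
Round 3 (k=46): L=81 R=164
Round 4 (k=25): L=164 R=90
Round 5 (k=46): L=90 R=151

Answer: 129,49 49,81 81,164 164,90 90,151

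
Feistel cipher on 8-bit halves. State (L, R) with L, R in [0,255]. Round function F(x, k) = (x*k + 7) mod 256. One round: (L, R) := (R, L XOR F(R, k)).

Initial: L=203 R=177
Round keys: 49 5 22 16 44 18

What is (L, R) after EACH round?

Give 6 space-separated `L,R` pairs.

Answer: 177,35 35,7 7,130 130,32 32,5 5,65

Derivation:
Round 1 (k=49): L=177 R=35
Round 2 (k=5): L=35 R=7
Round 3 (k=22): L=7 R=130
Round 4 (k=16): L=130 R=32
Round 5 (k=44): L=32 R=5
Round 6 (k=18): L=5 R=65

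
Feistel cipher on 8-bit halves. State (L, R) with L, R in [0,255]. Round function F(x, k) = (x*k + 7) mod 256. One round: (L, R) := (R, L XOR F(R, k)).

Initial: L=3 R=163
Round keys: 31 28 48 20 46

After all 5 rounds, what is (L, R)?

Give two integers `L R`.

Answer: 111 185

Derivation:
Round 1 (k=31): L=163 R=199
Round 2 (k=28): L=199 R=104
Round 3 (k=48): L=104 R=64
Round 4 (k=20): L=64 R=111
Round 5 (k=46): L=111 R=185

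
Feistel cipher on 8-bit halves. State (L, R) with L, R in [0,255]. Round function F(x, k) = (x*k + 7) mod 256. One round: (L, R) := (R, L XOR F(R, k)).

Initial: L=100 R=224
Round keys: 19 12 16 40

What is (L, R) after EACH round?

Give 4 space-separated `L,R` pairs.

Answer: 224,195 195,203 203,116 116,236

Derivation:
Round 1 (k=19): L=224 R=195
Round 2 (k=12): L=195 R=203
Round 3 (k=16): L=203 R=116
Round 4 (k=40): L=116 R=236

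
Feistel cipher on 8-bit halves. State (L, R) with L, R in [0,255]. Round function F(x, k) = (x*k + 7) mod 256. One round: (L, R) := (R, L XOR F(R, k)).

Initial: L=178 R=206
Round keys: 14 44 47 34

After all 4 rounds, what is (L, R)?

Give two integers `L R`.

Answer: 163 176

Derivation:
Round 1 (k=14): L=206 R=249
Round 2 (k=44): L=249 R=29
Round 3 (k=47): L=29 R=163
Round 4 (k=34): L=163 R=176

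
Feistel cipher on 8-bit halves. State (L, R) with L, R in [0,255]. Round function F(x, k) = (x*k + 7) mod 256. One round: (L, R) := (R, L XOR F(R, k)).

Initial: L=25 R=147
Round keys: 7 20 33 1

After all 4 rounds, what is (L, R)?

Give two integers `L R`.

Round 1 (k=7): L=147 R=21
Round 2 (k=20): L=21 R=56
Round 3 (k=33): L=56 R=42
Round 4 (k=1): L=42 R=9

Answer: 42 9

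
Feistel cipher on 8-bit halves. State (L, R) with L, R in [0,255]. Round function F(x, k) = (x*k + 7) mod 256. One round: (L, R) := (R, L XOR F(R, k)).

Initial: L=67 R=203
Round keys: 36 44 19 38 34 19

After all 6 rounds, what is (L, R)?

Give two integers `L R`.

Answer: 10 0

Derivation:
Round 1 (k=36): L=203 R=208
Round 2 (k=44): L=208 R=12
Round 3 (k=19): L=12 R=59
Round 4 (k=38): L=59 R=197
Round 5 (k=34): L=197 R=10
Round 6 (k=19): L=10 R=0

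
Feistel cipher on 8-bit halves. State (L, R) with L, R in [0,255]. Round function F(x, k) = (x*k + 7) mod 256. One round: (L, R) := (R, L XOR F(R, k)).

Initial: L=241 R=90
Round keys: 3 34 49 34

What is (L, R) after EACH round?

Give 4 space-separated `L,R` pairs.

Round 1 (k=3): L=90 R=228
Round 2 (k=34): L=228 R=21
Round 3 (k=49): L=21 R=232
Round 4 (k=34): L=232 R=194

Answer: 90,228 228,21 21,232 232,194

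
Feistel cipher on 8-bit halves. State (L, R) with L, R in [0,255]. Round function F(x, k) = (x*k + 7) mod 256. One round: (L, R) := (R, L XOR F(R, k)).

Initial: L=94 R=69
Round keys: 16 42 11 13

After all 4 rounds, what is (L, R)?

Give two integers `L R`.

Answer: 122 253

Derivation:
Round 1 (k=16): L=69 R=9
Round 2 (k=42): L=9 R=196
Round 3 (k=11): L=196 R=122
Round 4 (k=13): L=122 R=253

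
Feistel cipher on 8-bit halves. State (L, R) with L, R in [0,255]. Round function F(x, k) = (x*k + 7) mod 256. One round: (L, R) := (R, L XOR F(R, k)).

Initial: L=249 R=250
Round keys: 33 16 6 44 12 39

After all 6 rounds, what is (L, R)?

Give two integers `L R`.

Answer: 162 139

Derivation:
Round 1 (k=33): L=250 R=184
Round 2 (k=16): L=184 R=125
Round 3 (k=6): L=125 R=77
Round 4 (k=44): L=77 R=62
Round 5 (k=12): L=62 R=162
Round 6 (k=39): L=162 R=139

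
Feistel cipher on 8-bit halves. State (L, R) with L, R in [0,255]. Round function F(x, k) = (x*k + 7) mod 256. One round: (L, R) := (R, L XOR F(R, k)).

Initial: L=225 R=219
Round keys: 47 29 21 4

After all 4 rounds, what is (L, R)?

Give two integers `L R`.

Round 1 (k=47): L=219 R=221
Round 2 (k=29): L=221 R=203
Round 3 (k=21): L=203 R=115
Round 4 (k=4): L=115 R=24

Answer: 115 24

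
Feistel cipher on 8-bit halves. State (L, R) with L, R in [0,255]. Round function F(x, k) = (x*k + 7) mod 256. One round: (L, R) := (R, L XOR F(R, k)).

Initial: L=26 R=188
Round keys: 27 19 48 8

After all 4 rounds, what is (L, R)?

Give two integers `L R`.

Answer: 230 209

Derivation:
Round 1 (k=27): L=188 R=193
Round 2 (k=19): L=193 R=230
Round 3 (k=48): L=230 R=230
Round 4 (k=8): L=230 R=209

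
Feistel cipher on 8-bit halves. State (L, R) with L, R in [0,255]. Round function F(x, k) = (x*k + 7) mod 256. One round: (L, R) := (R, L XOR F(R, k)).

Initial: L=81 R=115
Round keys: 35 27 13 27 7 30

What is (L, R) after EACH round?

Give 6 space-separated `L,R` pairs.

Round 1 (k=35): L=115 R=145
Round 2 (k=27): L=145 R=33
Round 3 (k=13): L=33 R=37
Round 4 (k=27): L=37 R=207
Round 5 (k=7): L=207 R=149
Round 6 (k=30): L=149 R=178

Answer: 115,145 145,33 33,37 37,207 207,149 149,178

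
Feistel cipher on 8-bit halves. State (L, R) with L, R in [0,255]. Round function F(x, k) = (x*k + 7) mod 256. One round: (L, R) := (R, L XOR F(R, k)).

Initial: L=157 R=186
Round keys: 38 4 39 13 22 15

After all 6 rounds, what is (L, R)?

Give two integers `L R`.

Answer: 207 70

Derivation:
Round 1 (k=38): L=186 R=62
Round 2 (k=4): L=62 R=69
Round 3 (k=39): L=69 R=180
Round 4 (k=13): L=180 R=110
Round 5 (k=22): L=110 R=207
Round 6 (k=15): L=207 R=70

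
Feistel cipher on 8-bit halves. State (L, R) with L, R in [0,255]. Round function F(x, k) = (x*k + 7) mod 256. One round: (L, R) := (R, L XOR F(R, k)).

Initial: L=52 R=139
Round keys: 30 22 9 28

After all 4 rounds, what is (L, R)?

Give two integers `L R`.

Round 1 (k=30): L=139 R=101
Round 2 (k=22): L=101 R=62
Round 3 (k=9): L=62 R=80
Round 4 (k=28): L=80 R=249

Answer: 80 249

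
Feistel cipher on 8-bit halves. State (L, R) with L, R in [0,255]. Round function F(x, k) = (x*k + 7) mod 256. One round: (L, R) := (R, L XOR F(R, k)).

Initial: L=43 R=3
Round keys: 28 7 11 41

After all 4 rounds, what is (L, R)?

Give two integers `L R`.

Answer: 147 134

Derivation:
Round 1 (k=28): L=3 R=112
Round 2 (k=7): L=112 R=20
Round 3 (k=11): L=20 R=147
Round 4 (k=41): L=147 R=134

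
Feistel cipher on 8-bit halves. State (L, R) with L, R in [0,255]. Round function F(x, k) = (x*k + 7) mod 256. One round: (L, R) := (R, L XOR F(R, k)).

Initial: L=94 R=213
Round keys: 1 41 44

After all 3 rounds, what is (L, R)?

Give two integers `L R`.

Round 1 (k=1): L=213 R=130
Round 2 (k=41): L=130 R=12
Round 3 (k=44): L=12 R=149

Answer: 12 149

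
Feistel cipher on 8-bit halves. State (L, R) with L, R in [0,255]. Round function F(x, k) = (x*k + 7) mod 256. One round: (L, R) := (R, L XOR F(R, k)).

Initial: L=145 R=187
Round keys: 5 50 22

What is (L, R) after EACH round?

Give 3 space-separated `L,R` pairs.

Answer: 187,63 63,238 238,68

Derivation:
Round 1 (k=5): L=187 R=63
Round 2 (k=50): L=63 R=238
Round 3 (k=22): L=238 R=68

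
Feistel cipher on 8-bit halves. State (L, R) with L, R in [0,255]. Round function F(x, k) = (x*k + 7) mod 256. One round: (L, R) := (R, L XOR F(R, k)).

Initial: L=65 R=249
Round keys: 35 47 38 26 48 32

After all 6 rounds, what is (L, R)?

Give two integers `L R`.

Answer: 225 185

Derivation:
Round 1 (k=35): L=249 R=83
Round 2 (k=47): L=83 R=189
Round 3 (k=38): L=189 R=70
Round 4 (k=26): L=70 R=158
Round 5 (k=48): L=158 R=225
Round 6 (k=32): L=225 R=185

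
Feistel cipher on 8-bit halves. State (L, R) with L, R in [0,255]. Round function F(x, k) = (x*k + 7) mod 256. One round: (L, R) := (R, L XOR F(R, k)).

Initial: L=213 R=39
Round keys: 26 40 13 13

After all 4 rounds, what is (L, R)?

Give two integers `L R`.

Answer: 207 234

Derivation:
Round 1 (k=26): L=39 R=40
Round 2 (k=40): L=40 R=96
Round 3 (k=13): L=96 R=207
Round 4 (k=13): L=207 R=234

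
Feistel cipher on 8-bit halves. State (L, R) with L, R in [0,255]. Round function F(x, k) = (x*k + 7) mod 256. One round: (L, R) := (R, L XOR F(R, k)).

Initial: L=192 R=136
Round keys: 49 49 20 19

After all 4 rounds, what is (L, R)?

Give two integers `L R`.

Round 1 (k=49): L=136 R=207
Round 2 (k=49): L=207 R=46
Round 3 (k=20): L=46 R=80
Round 4 (k=19): L=80 R=217

Answer: 80 217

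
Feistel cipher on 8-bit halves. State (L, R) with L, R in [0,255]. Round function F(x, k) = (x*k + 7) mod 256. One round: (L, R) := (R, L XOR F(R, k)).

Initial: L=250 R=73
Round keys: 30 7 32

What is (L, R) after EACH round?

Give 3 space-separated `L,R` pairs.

Round 1 (k=30): L=73 R=111
Round 2 (k=7): L=111 R=89
Round 3 (k=32): L=89 R=72

Answer: 73,111 111,89 89,72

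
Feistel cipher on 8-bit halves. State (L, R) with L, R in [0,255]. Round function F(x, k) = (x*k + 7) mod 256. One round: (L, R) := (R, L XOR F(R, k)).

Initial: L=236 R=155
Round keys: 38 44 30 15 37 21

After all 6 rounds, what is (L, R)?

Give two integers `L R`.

Round 1 (k=38): L=155 R=229
Round 2 (k=44): L=229 R=248
Round 3 (k=30): L=248 R=242
Round 4 (k=15): L=242 R=205
Round 5 (k=37): L=205 R=90
Round 6 (k=21): L=90 R=164

Answer: 90 164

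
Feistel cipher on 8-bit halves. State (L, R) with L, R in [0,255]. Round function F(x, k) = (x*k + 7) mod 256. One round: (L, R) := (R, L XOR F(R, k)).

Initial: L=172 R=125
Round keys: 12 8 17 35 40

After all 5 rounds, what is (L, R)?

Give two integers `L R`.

Round 1 (k=12): L=125 R=79
Round 2 (k=8): L=79 R=2
Round 3 (k=17): L=2 R=102
Round 4 (k=35): L=102 R=251
Round 5 (k=40): L=251 R=89

Answer: 251 89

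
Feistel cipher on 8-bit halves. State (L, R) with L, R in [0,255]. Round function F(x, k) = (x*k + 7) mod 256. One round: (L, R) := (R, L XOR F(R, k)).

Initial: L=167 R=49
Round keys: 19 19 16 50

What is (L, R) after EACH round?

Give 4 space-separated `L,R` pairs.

Answer: 49,13 13,207 207,250 250,20

Derivation:
Round 1 (k=19): L=49 R=13
Round 2 (k=19): L=13 R=207
Round 3 (k=16): L=207 R=250
Round 4 (k=50): L=250 R=20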